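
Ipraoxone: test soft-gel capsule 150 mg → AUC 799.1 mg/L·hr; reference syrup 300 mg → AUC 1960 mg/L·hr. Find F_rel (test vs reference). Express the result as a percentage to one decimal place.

F_rel = 81.5%

F_rel = (AUC_test/D_test) / (AUC_ref/D_ref)
      = (799.1/150) / (1960/300)
      = 5.32733 / 6.53333 = 0.8154 = 81.54%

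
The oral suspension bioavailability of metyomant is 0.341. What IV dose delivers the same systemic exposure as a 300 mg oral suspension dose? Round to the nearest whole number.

Systemic exposure from an extravascular dose = F × D_ev, so the equivalent IV dose is F × D_ev.
D_iv = F × D_ev = 0.341 × 300 = 102.3 mg

D_iv = 102 mg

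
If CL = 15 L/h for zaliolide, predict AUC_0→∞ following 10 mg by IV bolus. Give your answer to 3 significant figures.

AUC_0→∞ = Dose_iv / CL
        = 10 / 15 = 0.666667 mg/L·h

AUC = 0.667 mg/L·h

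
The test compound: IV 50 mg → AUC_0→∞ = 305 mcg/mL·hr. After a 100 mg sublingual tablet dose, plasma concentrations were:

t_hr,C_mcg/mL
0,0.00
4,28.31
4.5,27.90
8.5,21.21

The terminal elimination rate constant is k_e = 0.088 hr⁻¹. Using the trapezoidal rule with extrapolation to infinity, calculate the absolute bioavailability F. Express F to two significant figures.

Trapezoidal AUC_0→8.5 (sublingual tablet):
  [0→4]: (0.00+28.31)/2 × 4 = 56.62
  [4→4.5]: (28.31+27.90)/2 × 0.5 = 14.0525
  [4.5→8.5]: (27.90+21.21)/2 × 4 = 98.22
  Sum = 168.8925 mcg/mL·hr
Tail: C_last/k_e = 21.21/0.088 = 241.023
AUC_0→∞ (sublingual tablet) = 168.8925 + 241.023 = 409.9155 mcg/mL·hr
F = (AUC_ev/D_ev)/(AUC_iv/D_iv) = (409.9155/100)/(305/50) = 4.099155/6.1 = 0.6720

F = 0.67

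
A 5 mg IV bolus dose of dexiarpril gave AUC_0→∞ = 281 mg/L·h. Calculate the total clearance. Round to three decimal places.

CL = Dose_iv / AUC_0→∞
   = 5 / 281 = 0.0177936 L/h

CL = 0.018 L/h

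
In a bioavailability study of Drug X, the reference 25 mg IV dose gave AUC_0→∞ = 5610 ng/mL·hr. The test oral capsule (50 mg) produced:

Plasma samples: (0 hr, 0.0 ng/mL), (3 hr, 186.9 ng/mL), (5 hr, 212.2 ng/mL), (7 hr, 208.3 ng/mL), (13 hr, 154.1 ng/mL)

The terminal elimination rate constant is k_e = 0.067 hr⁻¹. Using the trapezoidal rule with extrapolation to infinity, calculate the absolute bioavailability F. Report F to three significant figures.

F = 0.400

Trapezoidal AUC_0→13 (oral capsule):
  [0→3]: (0.0+186.9)/2 × 3 = 280.35
  [3→5]: (186.9+212.2)/2 × 2 = 399.1
  [5→7]: (212.2+208.3)/2 × 2 = 420.5
  [7→13]: (208.3+154.1)/2 × 6 = 1087.2
  Sum = 2187.15 ng/mL·hr
Tail: C_last/k_e = 154.1/0.067 = 2300.000
AUC_0→∞ (oral capsule) = 2187.15 + 2300.000 = 4487.15 ng/mL·hr
F = (AUC_ev/D_ev)/(AUC_iv/D_iv) = (4487.15/50)/(5610/25) = 89.743/224.4 = 0.3999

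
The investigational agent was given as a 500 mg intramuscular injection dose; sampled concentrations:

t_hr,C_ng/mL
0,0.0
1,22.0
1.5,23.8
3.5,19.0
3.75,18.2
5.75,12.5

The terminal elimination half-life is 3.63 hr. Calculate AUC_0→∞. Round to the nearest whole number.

Trapezoidal AUC_0→5.75:
  [0→1]: (0.0+22.0)/2 × 1 = 11.0
  [1→1.5]: (22.0+23.8)/2 × 0.5 = 11.45
  [1.5→3.5]: (23.8+19.0)/2 × 2 = 42.8
  [3.5→3.75]: (19.0+18.2)/2 × 0.25 = 4.65
  [3.75→5.75]: (18.2+12.5)/2 × 2 = 30.7
  Sum = 100.6 ng/mL·hr
k_e = ln2 / t½ = 0.693147 / 3.63 = 0.1909 hr^-1
Extrapolated tail: C_last / k_e = 12.5 / 0.1909 = 65.479
AUC_0→∞ = 100.6 + 65.479 = 166.079 ng/mL·hr

AUC = 166 ng/mL·hr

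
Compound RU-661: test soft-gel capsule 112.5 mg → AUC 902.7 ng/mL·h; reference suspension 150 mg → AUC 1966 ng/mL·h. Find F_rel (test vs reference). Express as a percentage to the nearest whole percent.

F_rel = 61%

F_rel = (AUC_test/D_test) / (AUC_ref/D_ref)
      = (902.7/112.5) / (1966/150)
      = 8.024 / 13.1067 = 0.6122 = 61.22%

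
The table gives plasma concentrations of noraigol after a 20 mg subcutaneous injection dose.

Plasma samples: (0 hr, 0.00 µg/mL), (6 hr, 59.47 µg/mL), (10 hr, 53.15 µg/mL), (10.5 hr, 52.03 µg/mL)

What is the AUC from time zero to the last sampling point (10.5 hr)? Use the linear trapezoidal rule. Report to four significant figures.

AUC = 429.9 µg/mL·hr

Trapezoidal AUC_0→10.5:
  [0→6]: (0.00+59.47)/2 × 6 = 178.41
  [6→10]: (59.47+53.15)/2 × 4 = 225.24
  [10→10.5]: (53.15+52.03)/2 × 0.5 = 26.295
  Sum = 429.945 µg/mL·hr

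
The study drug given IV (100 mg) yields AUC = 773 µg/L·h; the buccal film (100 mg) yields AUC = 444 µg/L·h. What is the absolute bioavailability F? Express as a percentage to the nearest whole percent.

F = (AUC_ev / D_ev) / (AUC_iv / D_iv)
  = (444/100) / (773/100)
  = 4.44 / 7.73 = 0.5744
  = 57.44%

F = 57%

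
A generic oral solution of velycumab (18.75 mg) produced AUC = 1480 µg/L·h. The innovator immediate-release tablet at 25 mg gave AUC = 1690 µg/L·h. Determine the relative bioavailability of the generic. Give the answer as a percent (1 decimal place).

F_rel = (AUC_test/D_test) / (AUC_ref/D_ref)
      = (1480/18.75) / (1690/25)
      = 78.9333 / 67.6 = 1.1677 = 116.77%

F_rel = 116.8%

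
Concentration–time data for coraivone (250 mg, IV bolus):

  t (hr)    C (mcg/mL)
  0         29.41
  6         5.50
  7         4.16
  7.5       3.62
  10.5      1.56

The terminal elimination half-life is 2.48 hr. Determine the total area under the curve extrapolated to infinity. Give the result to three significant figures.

Trapezoidal AUC_0→10.5:
  [0→6]: (29.41+5.50)/2 × 6 = 104.73
  [6→7]: (5.50+4.16)/2 × 1 = 4.83
  [7→7.5]: (4.16+3.62)/2 × 0.5 = 1.945
  [7.5→10.5]: (3.62+1.56)/2 × 3 = 7.77
  Sum = 119.275 mcg/mL·hr
k_e = ln2 / t½ = 0.693147 / 2.48 = 0.2795 hr^-1
Extrapolated tail: C_last / k_e = 1.56 / 0.2795 = 5.581
AUC_0→∞ = 119.275 + 5.581 = 124.856 mcg/mL·hr

AUC = 125 mcg/mL·hr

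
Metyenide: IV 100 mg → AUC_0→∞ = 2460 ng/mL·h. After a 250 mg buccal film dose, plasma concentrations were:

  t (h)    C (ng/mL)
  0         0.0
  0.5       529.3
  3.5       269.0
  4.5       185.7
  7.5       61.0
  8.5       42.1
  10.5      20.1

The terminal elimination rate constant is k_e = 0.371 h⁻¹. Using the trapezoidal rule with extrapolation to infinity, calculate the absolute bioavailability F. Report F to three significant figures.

F = 0.341

Trapezoidal AUC_0→10.5 (buccal film):
  [0→0.5]: (0.0+529.3)/2 × 0.5 = 132.325
  [0.5→3.5]: (529.3+269.0)/2 × 3 = 1197.45
  [3.5→4.5]: (269.0+185.7)/2 × 1 = 227.35
  [4.5→7.5]: (185.7+61.0)/2 × 3 = 370.05
  [7.5→8.5]: (61.0+42.1)/2 × 1 = 51.55
  [8.5→10.5]: (42.1+20.1)/2 × 2 = 62.2
  Sum = 2040.925 ng/mL·h
Tail: C_last/k_e = 20.1/0.371 = 54.178
AUC_0→∞ (buccal film) = 2040.925 + 54.178 = 2095.103 ng/mL·h
F = (AUC_ev/D_ev)/(AUC_iv/D_iv) = (2095.103/250)/(2460/100) = 8.380412/24.6 = 0.3407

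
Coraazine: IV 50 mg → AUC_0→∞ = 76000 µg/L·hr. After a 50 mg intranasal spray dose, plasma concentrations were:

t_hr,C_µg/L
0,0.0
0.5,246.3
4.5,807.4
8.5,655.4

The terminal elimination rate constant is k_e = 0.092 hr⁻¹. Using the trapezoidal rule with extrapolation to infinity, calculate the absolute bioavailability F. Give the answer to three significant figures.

Trapezoidal AUC_0→8.5 (intranasal spray):
  [0→0.5]: (0.0+246.3)/2 × 0.5 = 61.575
  [0.5→4.5]: (246.3+807.4)/2 × 4 = 2107.4
  [4.5→8.5]: (807.4+655.4)/2 × 4 = 2925.6
  Sum = 5094.575 µg/L·hr
Tail: C_last/k_e = 655.4/0.092 = 7123.913
AUC_0→∞ (intranasal spray) = 5094.575 + 7123.913 = 12218.488 µg/L·hr
F = (AUC_ev/D_ev)/(AUC_iv/D_iv) = (12218.488/50)/(76000/50) = 244.36976/1520 = 0.1608

F = 0.161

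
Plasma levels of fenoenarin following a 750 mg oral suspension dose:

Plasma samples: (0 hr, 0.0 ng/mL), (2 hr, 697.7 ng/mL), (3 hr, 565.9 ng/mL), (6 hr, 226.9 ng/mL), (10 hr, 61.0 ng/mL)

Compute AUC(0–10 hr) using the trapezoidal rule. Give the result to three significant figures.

AUC = 3090 ng/mL·hr

Trapezoidal AUC_0→10:
  [0→2]: (0.0+697.7)/2 × 2 = 697.7
  [2→3]: (697.7+565.9)/2 × 1 = 631.8
  [3→6]: (565.9+226.9)/2 × 3 = 1189.2
  [6→10]: (226.9+61.0)/2 × 4 = 575.8
  Sum = 3094.5 ng/mL·hr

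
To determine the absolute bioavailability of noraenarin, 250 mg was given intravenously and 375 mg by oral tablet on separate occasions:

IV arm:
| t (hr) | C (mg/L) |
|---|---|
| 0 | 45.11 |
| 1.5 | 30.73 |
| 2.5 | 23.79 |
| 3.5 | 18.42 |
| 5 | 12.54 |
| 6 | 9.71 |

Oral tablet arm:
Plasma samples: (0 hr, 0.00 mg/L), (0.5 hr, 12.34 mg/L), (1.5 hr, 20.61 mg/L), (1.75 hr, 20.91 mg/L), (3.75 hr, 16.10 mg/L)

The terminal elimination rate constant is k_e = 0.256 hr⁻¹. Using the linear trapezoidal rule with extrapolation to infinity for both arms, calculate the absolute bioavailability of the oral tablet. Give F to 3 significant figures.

F = 0.468

Trapezoidal AUC_0→6 (IV):
  [0→1.5]: (45.11+30.73)/2 × 1.5 = 56.88
  [1.5→2.5]: (30.73+23.79)/2 × 1 = 27.26
  [2.5→3.5]: (23.79+18.42)/2 × 1 = 21.105
  [3.5→5]: (18.42+12.54)/2 × 1.5 = 23.22
  [5→6]: (12.54+9.71)/2 × 1 = 11.125
  Sum = 139.59 mg/L·hr
IV tail: 9.71/0.256 = 37.930; AUC_iv,0→∞ = 139.59 + 37.930 = 177.52 mg/L·hr
Trapezoidal AUC_0→3.75 (oral tablet):
  [0→0.5]: (0.00+12.34)/2 × 0.5 = 3.085
  [0.5→1.5]: (12.34+20.61)/2 × 1 = 16.475
  [1.5→1.75]: (20.61+20.91)/2 × 0.25 = 5.19
  [1.75→3.75]: (20.91+16.10)/2 × 2 = 37.01
  Sum = 61.76 mg/L·hr
oral tablet tail: 16.10/0.256 = 62.891; AUC_ev,0→∞ = 61.76 + 62.891 = 124.651 mg/L·hr
F = (AUC_ev/D_ev)/(AUC_iv/D_iv) = (124.651/375)/(177.52/250) = 0.332403/0.71008 = 0.4681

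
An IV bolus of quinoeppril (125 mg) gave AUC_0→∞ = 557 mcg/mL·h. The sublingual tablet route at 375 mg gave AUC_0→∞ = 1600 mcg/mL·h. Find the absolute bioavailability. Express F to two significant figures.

F = (AUC_ev / D_ev) / (AUC_iv / D_iv)
  = (1600/375) / (557/125)
  = 4.26667 / 4.456 = 0.9575

F = 0.96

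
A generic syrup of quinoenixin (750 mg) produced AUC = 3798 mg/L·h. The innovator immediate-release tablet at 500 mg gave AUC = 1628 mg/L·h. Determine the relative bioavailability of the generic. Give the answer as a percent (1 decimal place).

F_rel = 155.5%

F_rel = (AUC_test/D_test) / (AUC_ref/D_ref)
      = (3798/750) / (1628/500)
      = 5.064 / 3.256 = 1.5553 = 155.53%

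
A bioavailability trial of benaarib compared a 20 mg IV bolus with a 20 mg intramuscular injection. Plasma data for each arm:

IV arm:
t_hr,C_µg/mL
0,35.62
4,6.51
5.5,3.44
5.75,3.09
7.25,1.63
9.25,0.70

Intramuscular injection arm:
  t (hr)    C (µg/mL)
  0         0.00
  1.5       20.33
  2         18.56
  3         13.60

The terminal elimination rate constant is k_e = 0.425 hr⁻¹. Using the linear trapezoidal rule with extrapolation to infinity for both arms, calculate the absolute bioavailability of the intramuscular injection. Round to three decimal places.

F = 0.730

Trapezoidal AUC_0→9.25 (IV):
  [0→4]: (35.62+6.51)/2 × 4 = 84.26
  [4→5.5]: (6.51+3.44)/2 × 1.5 = 7.4625
  [5.5→5.75]: (3.44+3.09)/2 × 0.25 = 0.81625
  [5.75→7.25]: (3.09+1.63)/2 × 1.5 = 3.54
  [7.25→9.25]: (1.63+0.70)/2 × 2 = 2.33
  Sum = 98.40875 µg/mL·hr
IV tail: 0.70/0.425 = 1.647; AUC_iv,0→∞ = 98.40875 + 1.647 = 100.05575 µg/mL·hr
Trapezoidal AUC_0→3 (intramuscular injection):
  [0→1.5]: (0.00+20.33)/2 × 1.5 = 15.2475
  [1.5→2]: (20.33+18.56)/2 × 0.5 = 9.7225
  [2→3]: (18.56+13.60)/2 × 1 = 16.08
  Sum = 41.05 µg/mL·hr
intramuscular injection tail: 13.60/0.425 = 32.000; AUC_ev,0→∞ = 41.05 + 32.000 = 73.05 µg/mL·hr
F = (AUC_ev/D_ev)/(AUC_iv/D_iv) = (73.05/20)/(100.05575/20) = 3.6525/5.0027875 = 0.7301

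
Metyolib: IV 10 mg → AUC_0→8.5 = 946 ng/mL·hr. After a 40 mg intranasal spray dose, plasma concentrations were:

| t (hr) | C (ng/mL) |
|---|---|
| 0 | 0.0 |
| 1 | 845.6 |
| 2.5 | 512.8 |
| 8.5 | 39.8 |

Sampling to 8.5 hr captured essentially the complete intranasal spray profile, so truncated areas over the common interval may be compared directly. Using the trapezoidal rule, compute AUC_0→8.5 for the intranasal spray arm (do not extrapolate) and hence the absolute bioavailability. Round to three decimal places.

Trapezoidal AUC_0→8.5 (intranasal spray):
  [0→1]: (0.0+845.6)/2 × 1 = 422.8
  [1→2.5]: (845.6+512.8)/2 × 1.5 = 1018.8
  [2.5→8.5]: (512.8+39.8)/2 × 6 = 1657.8
  Sum = 3099.4 ng/mL·hr
F = (AUC_ev/D_ev)/(AUC_iv/D_iv) = (3099.4/40)/(946/10) = 77.485/94.6 = 0.8191

F = 0.819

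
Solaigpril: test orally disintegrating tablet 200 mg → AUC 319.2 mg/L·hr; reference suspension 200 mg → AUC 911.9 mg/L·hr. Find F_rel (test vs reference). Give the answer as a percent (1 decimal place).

F_rel = (AUC_test/D_test) / (AUC_ref/D_ref)
      = (319.2/200) / (911.9/200)
      = 1.596 / 4.5595 = 0.3500 = 35.00%

F_rel = 35.0%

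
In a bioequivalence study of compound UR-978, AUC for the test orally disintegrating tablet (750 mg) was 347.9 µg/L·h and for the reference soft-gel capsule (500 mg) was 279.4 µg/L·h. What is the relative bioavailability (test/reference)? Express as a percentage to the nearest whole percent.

F_rel = (AUC_test/D_test) / (AUC_ref/D_ref)
      = (347.9/750) / (279.4/500)
      = 0.463867 / 0.5588 = 0.8301 = 83.01%

F_rel = 83%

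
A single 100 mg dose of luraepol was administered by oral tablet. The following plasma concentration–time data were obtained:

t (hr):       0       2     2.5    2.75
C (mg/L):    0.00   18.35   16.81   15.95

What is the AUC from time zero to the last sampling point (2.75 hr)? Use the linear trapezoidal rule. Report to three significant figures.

AUC = 31.2 mg/L·hr

Trapezoidal AUC_0→2.75:
  [0→2]: (0.00+18.35)/2 × 2 = 18.35
  [2→2.5]: (18.35+16.81)/2 × 0.5 = 8.79
  [2.5→2.75]: (16.81+15.95)/2 × 0.25 = 4.095
  Sum = 31.235 mg/L·hr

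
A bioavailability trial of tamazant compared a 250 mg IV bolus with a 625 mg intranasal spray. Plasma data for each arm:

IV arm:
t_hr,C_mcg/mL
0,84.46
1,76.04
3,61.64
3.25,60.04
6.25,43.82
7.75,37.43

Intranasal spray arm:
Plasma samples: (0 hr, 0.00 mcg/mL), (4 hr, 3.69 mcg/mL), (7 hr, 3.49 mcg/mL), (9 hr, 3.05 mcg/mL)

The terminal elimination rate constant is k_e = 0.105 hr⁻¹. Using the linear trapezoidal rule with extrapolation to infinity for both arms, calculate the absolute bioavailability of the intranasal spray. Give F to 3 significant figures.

Trapezoidal AUC_0→7.75 (IV):
  [0→1]: (84.46+76.04)/2 × 1 = 80.25
  [1→3]: (76.04+61.64)/2 × 2 = 137.68
  [3→3.25]: (61.64+60.04)/2 × 0.25 = 15.21
  [3.25→6.25]: (60.04+43.82)/2 × 3 = 155.79
  [6.25→7.75]: (43.82+37.43)/2 × 1.5 = 60.9375
  Sum = 449.8675 mcg/mL·hr
IV tail: 37.43/0.105 = 356.476; AUC_iv,0→∞ = 449.8675 + 356.476 = 806.3435 mcg/mL·hr
Trapezoidal AUC_0→9 (intranasal spray):
  [0→4]: (0.00+3.69)/2 × 4 = 7.38
  [4→7]: (3.69+3.49)/2 × 3 = 10.77
  [7→9]: (3.49+3.05)/2 × 2 = 6.54
  Sum = 24.69 mcg/mL·hr
intranasal spray tail: 3.05/0.105 = 29.048; AUC_ev,0→∞ = 24.69 + 29.048 = 53.738 mcg/mL·hr
F = (AUC_ev/D_ev)/(AUC_iv/D_iv) = (53.738/625)/(806.3435/250) = 0.0859808/3.225374 = 0.0267

F = 0.0267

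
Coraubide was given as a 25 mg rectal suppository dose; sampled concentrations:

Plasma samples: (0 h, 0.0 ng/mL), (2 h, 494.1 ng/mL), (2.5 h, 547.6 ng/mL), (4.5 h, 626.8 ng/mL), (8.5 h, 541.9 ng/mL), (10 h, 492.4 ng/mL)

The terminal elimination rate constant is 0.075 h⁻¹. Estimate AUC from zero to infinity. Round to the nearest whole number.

Trapezoidal AUC_0→10:
  [0→2]: (0.0+494.1)/2 × 2 = 494.1
  [2→2.5]: (494.1+547.6)/2 × 0.5 = 260.425
  [2.5→4.5]: (547.6+626.8)/2 × 2 = 1174.4
  [4.5→8.5]: (626.8+541.9)/2 × 4 = 2337.4
  [8.5→10]: (541.9+492.4)/2 × 1.5 = 775.725
  Sum = 5042.05 ng/mL·h
Extrapolated tail: C_last / k_e = 492.4 / 0.075 = 6565.333
AUC_0→∞ = 5042.05 + 6565.333 = 11607.383 ng/mL·h

AUC = 11607 ng/mL·h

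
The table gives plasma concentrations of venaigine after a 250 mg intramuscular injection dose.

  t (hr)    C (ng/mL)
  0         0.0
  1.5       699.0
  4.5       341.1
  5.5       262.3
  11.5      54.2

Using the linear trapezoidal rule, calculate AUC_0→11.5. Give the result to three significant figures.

AUC = 3340 ng/mL·hr

Trapezoidal AUC_0→11.5:
  [0→1.5]: (0.0+699.0)/2 × 1.5 = 524.25
  [1.5→4.5]: (699.0+341.1)/2 × 3 = 1560.15
  [4.5→5.5]: (341.1+262.3)/2 × 1 = 301.7
  [5.5→11.5]: (262.3+54.2)/2 × 6 = 949.5
  Sum = 3335.6 ng/mL·hr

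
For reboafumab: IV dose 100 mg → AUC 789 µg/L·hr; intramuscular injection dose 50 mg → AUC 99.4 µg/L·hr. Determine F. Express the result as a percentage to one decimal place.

F = 25.2%

F = (AUC_ev / D_ev) / (AUC_iv / D_iv)
  = (99.4/50) / (789/100)
  = 1.988 / 7.89 = 0.2520
  = 25.20%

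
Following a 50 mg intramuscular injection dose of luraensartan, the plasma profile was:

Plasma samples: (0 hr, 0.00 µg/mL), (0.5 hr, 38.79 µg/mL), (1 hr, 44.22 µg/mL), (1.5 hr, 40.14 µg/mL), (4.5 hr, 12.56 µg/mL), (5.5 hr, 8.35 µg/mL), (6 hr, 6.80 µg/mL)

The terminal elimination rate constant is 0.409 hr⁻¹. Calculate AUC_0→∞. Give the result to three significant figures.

AUC = 161 µg/mL·hr

Trapezoidal AUC_0→6:
  [0→0.5]: (0.00+38.79)/2 × 0.5 = 9.6975
  [0.5→1]: (38.79+44.22)/2 × 0.5 = 20.7525
  [1→1.5]: (44.22+40.14)/2 × 0.5 = 21.09
  [1.5→4.5]: (40.14+12.56)/2 × 3 = 79.05
  [4.5→5.5]: (12.56+8.35)/2 × 1 = 10.455
  [5.5→6]: (8.35+6.80)/2 × 0.5 = 3.7875
  Sum = 144.8325 µg/mL·hr
Extrapolated tail: C_last / k_e = 6.80 / 0.409 = 16.626
AUC_0→∞ = 144.8325 + 16.626 = 161.4585 µg/mL·hr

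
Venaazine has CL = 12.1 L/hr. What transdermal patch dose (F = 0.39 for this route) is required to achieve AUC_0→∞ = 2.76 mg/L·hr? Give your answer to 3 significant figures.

Dose = 85.6 mg

Dose = CL × AUC_0→∞ / F
     = 12.1 × 2.76 / 0.39 = 85.6308 mg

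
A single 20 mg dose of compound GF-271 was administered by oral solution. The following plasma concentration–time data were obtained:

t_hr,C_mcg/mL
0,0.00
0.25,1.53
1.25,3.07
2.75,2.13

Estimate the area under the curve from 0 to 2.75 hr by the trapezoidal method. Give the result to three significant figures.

AUC = 6.39 mcg/mL·hr

Trapezoidal AUC_0→2.75:
  [0→0.25]: (0.00+1.53)/2 × 0.25 = 0.19125
  [0.25→1.25]: (1.53+3.07)/2 × 1 = 2.3
  [1.25→2.75]: (3.07+2.13)/2 × 1.5 = 3.9
  Sum = 6.39125 mcg/mL·hr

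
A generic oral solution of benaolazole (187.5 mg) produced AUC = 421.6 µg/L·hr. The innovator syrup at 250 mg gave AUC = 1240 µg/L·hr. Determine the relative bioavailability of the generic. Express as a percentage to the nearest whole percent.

F_rel = (AUC_test/D_test) / (AUC_ref/D_ref)
      = (421.6/187.5) / (1240/250)
      = 2.24853 / 4.96 = 0.4533 = 45.33%

F_rel = 45%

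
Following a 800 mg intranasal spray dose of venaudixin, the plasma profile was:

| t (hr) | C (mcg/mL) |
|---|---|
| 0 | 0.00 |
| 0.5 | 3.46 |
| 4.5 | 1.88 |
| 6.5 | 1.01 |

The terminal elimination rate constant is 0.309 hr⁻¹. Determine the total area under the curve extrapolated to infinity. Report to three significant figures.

AUC = 17.7 mcg/mL·hr

Trapezoidal AUC_0→6.5:
  [0→0.5]: (0.00+3.46)/2 × 0.5 = 0.865
  [0.5→4.5]: (3.46+1.88)/2 × 4 = 10.68
  [4.5→6.5]: (1.88+1.01)/2 × 2 = 2.89
  Sum = 14.435 mcg/mL·hr
Extrapolated tail: C_last / k_e = 1.01 / 0.309 = 3.269
AUC_0→∞ = 14.435 + 3.269 = 17.704 mcg/mL·hr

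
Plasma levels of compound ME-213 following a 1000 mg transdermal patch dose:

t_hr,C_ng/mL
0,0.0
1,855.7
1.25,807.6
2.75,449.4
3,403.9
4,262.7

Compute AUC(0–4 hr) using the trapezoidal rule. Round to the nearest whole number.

Trapezoidal AUC_0→4:
  [0→1]: (0.0+855.7)/2 × 1 = 427.85
  [1→1.25]: (855.7+807.6)/2 × 0.25 = 207.9125
  [1.25→2.75]: (807.6+449.4)/2 × 1.5 = 942.75
  [2.75→3]: (449.4+403.9)/2 × 0.25 = 106.6625
  [3→4]: (403.9+262.7)/2 × 1 = 333.3
  Sum = 2018.475 ng/mL·hr

AUC = 2018 ng/mL·hr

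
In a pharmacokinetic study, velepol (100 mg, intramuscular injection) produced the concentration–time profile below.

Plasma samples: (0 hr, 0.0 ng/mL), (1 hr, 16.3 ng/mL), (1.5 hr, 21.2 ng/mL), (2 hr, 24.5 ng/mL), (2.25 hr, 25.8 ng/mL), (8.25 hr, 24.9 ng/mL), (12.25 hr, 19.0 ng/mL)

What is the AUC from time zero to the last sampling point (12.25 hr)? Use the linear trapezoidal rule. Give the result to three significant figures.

Trapezoidal AUC_0→12.25:
  [0→1]: (0.0+16.3)/2 × 1 = 8.15
  [1→1.5]: (16.3+21.2)/2 × 0.5 = 9.375
  [1.5→2]: (21.2+24.5)/2 × 0.5 = 11.425
  [2→2.25]: (24.5+25.8)/2 × 0.25 = 6.2875
  [2.25→8.25]: (25.8+24.9)/2 × 6 = 152.1
  [8.25→12.25]: (24.9+19.0)/2 × 4 = 87.8
  Sum = 275.1375 ng/mL·hr

AUC = 275 ng/mL·hr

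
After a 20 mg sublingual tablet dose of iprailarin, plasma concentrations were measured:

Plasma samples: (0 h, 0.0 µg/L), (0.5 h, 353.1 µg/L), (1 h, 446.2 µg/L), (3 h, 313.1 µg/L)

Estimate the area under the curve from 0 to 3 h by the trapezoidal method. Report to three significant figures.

AUC = 1050 µg/L·h

Trapezoidal AUC_0→3:
  [0→0.5]: (0.0+353.1)/2 × 0.5 = 88.275
  [0.5→1]: (353.1+446.2)/2 × 0.5 = 199.825
  [1→3]: (446.2+313.1)/2 × 2 = 759.3
  Sum = 1047.4 µg/L·h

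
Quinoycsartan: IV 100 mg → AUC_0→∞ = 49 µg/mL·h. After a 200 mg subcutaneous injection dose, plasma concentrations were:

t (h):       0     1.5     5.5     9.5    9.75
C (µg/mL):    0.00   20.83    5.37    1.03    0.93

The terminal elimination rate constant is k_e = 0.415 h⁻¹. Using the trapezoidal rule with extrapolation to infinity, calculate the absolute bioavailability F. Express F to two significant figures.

F = 0.85

Trapezoidal AUC_0→9.75 (subcutaneous injection):
  [0→1.5]: (0.00+20.83)/2 × 1.5 = 15.6225
  [1.5→5.5]: (20.83+5.37)/2 × 4 = 52.4
  [5.5→9.5]: (5.37+1.03)/2 × 4 = 12.8
  [9.5→9.75]: (1.03+0.93)/2 × 0.25 = 0.245
  Sum = 81.0675 µg/mL·h
Tail: C_last/k_e = 0.93/0.415 = 2.241
AUC_0→∞ (subcutaneous injection) = 81.0675 + 2.241 = 83.3085 µg/mL·h
F = (AUC_ev/D_ev)/(AUC_iv/D_iv) = (83.3085/200)/(49/100) = 0.4165425/0.49 = 0.8501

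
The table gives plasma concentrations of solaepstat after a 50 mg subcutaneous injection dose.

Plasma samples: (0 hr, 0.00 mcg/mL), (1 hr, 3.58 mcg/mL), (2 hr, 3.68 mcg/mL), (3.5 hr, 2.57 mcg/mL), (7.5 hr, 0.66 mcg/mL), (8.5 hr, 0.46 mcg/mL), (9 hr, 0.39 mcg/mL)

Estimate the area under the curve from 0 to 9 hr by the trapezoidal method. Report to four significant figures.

Trapezoidal AUC_0→9:
  [0→1]: (0.00+3.58)/2 × 1 = 1.79
  [1→2]: (3.58+3.68)/2 × 1 = 3.63
  [2→3.5]: (3.68+2.57)/2 × 1.5 = 4.6875
  [3.5→7.5]: (2.57+0.66)/2 × 4 = 6.46
  [7.5→8.5]: (0.66+0.46)/2 × 1 = 0.56
  [8.5→9]: (0.46+0.39)/2 × 0.5 = 0.2125
  Sum = 17.34 mcg/mL·hr

AUC = 17.34 mcg/mL·hr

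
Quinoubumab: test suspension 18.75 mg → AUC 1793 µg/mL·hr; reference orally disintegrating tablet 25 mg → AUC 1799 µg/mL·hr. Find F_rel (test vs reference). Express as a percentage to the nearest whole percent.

F_rel = 133%

F_rel = (AUC_test/D_test) / (AUC_ref/D_ref)
      = (1793/18.75) / (1799/25)
      = 95.6267 / 71.96 = 1.3289 = 132.89%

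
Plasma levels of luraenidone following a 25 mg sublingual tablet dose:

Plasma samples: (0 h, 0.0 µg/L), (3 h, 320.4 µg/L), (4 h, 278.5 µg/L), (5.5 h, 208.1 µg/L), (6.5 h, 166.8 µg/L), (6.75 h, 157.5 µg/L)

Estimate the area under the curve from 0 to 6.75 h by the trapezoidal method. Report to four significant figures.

AUC = 1373 µg/L·h

Trapezoidal AUC_0→6.75:
  [0→3]: (0.0+320.4)/2 × 3 = 480.6
  [3→4]: (320.4+278.5)/2 × 1 = 299.45
  [4→5.5]: (278.5+208.1)/2 × 1.5 = 364.95
  [5.5→6.5]: (208.1+166.8)/2 × 1 = 187.45
  [6.5→6.75]: (166.8+157.5)/2 × 0.25 = 40.5375
  Sum = 1372.9875 µg/L·h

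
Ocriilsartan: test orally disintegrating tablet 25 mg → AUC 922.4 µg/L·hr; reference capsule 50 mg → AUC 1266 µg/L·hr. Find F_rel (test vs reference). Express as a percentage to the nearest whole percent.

F_rel = (AUC_test/D_test) / (AUC_ref/D_ref)
      = (922.4/25) / (1266/50)
      = 36.896 / 25.32 = 1.4572 = 145.72%

F_rel = 146%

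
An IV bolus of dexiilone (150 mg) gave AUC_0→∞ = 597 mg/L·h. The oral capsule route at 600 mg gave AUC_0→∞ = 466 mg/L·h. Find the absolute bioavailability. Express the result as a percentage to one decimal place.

F = (AUC_ev / D_ev) / (AUC_iv / D_iv)
  = (466/600) / (597/150)
  = 0.776667 / 3.98 = 0.1951
  = 19.51%

F = 19.5%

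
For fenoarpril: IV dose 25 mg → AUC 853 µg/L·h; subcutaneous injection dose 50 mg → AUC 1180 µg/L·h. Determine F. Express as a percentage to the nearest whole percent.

F = (AUC_ev / D_ev) / (AUC_iv / D_iv)
  = (1180/50) / (853/25)
  = 23.6 / 34.12 = 0.6917
  = 69.17%

F = 69%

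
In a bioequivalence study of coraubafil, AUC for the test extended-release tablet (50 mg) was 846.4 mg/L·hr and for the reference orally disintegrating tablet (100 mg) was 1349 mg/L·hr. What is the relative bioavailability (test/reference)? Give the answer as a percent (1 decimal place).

F_rel = 125.5%

F_rel = (AUC_test/D_test) / (AUC_ref/D_ref)
      = (846.4/50) / (1349/100)
      = 16.928 / 13.49 = 1.2549 = 125.49%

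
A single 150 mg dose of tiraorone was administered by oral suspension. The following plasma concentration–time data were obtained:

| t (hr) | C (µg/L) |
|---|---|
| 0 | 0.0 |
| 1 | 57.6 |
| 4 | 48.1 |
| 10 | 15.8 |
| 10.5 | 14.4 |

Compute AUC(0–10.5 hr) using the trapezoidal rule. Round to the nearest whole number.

AUC = 387 µg/L·hr

Trapezoidal AUC_0→10.5:
  [0→1]: (0.0+57.6)/2 × 1 = 28.8
  [1→4]: (57.6+48.1)/2 × 3 = 158.55
  [4→10]: (48.1+15.8)/2 × 6 = 191.7
  [10→10.5]: (15.8+14.4)/2 × 0.5 = 7.55
  Sum = 386.6 µg/L·hr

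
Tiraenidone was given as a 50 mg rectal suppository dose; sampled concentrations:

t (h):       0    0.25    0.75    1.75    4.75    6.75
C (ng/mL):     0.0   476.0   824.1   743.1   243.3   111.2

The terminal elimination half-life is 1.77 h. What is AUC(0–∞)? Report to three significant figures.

AUC = 3290 ng/mL·h

Trapezoidal AUC_0→6.75:
  [0→0.25]: (0.0+476.0)/2 × 0.25 = 59.5
  [0.25→0.75]: (476.0+824.1)/2 × 0.5 = 325.025
  [0.75→1.75]: (824.1+743.1)/2 × 1 = 783.6
  [1.75→4.75]: (743.1+243.3)/2 × 3 = 1479.6
  [4.75→6.75]: (243.3+111.2)/2 × 2 = 354.5
  Sum = 3002.225 ng/mL·h
k_e = ln2 / t½ = 0.693147 / 1.77 = 0.3916 h^-1
Extrapolated tail: C_last / k_e = 111.2 / 0.3916 = 283.963
AUC_0→∞ = 3002.225 + 283.963 = 3286.188 ng/mL·h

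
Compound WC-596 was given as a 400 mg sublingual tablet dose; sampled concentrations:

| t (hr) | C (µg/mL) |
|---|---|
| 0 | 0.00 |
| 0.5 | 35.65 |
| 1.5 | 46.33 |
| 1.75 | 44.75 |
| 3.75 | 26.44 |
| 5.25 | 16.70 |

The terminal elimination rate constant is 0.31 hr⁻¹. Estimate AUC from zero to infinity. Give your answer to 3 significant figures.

AUC = 219 µg/mL·hr

Trapezoidal AUC_0→5.25:
  [0→0.5]: (0.00+35.65)/2 × 0.5 = 8.9125
  [0.5→1.5]: (35.65+46.33)/2 × 1 = 40.99
  [1.5→1.75]: (46.33+44.75)/2 × 0.25 = 11.385
  [1.75→3.75]: (44.75+26.44)/2 × 2 = 71.19
  [3.75→5.25]: (26.44+16.70)/2 × 1.5 = 32.355
  Sum = 164.8325 µg/mL·hr
Extrapolated tail: C_last / k_e = 16.70 / 0.31 = 53.871
AUC_0→∞ = 164.8325 + 53.871 = 218.7035 µg/mL·hr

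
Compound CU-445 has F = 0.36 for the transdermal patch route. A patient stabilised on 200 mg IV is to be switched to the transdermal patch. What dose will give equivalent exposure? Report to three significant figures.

For equal systemic exposure: F × D_ev = D_iv
D_ev = D_iv / F = 200 / 0.36 = 555.556 mg

D_transdermal = 556 mg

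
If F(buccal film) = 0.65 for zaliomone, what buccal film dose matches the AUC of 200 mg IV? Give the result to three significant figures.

D_buccal = 308 mg

For equal systemic exposure: F × D_ev = D_iv
D_ev = D_iv / F = 200 / 0.65 = 307.692 mg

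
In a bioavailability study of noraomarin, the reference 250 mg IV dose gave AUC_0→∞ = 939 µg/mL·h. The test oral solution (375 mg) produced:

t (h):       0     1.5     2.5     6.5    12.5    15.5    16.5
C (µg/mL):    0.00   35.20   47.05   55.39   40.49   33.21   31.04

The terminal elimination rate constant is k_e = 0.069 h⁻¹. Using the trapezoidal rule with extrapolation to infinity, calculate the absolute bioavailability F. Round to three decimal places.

Trapezoidal AUC_0→16.5 (oral solution):
  [0→1.5]: (0.00+35.20)/2 × 1.5 = 26.4
  [1.5→2.5]: (35.20+47.05)/2 × 1 = 41.125
  [2.5→6.5]: (47.05+55.39)/2 × 4 = 204.88
  [6.5→12.5]: (55.39+40.49)/2 × 6 = 287.64
  [12.5→15.5]: (40.49+33.21)/2 × 3 = 110.55
  [15.5→16.5]: (33.21+31.04)/2 × 1 = 32.125
  Sum = 702.72 µg/mL·h
Tail: C_last/k_e = 31.04/0.069 = 449.855
AUC_0→∞ (oral solution) = 702.72 + 449.855 = 1152.575 µg/mL·h
F = (AUC_ev/D_ev)/(AUC_iv/D_iv) = (1152.575/375)/(939/250) = 3.07353/3.756 = 0.8183

F = 0.818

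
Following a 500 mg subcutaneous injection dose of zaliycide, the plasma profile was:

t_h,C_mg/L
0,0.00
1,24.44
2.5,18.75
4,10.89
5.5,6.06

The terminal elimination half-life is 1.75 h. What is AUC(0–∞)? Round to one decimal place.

Trapezoidal AUC_0→5.5:
  [0→1]: (0.00+24.44)/2 × 1 = 12.22
  [1→2.5]: (24.44+18.75)/2 × 1.5 = 32.3925
  [2.5→4]: (18.75+10.89)/2 × 1.5 = 22.23
  [4→5.5]: (10.89+6.06)/2 × 1.5 = 12.7125
  Sum = 79.555 mg/L·h
k_e = ln2 / t½ = 0.693147 / 1.75 = 0.3961 h^-1
Extrapolated tail: C_last / k_e = 6.06 / 0.3961 = 15.299
AUC_0→∞ = 79.555 + 15.299 = 94.854 mg/L·h

AUC = 94.9 mg/L·h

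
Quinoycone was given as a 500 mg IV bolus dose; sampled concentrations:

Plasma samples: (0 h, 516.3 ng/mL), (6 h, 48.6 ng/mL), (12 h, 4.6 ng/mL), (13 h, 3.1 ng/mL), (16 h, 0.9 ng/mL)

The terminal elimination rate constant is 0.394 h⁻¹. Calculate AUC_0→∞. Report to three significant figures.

AUC = 1870 ng/mL·h

Trapezoidal AUC_0→16:
  [0→6]: (516.3+48.6)/2 × 6 = 1694.7
  [6→12]: (48.6+4.6)/2 × 6 = 159.6
  [12→13]: (4.6+3.1)/2 × 1 = 3.85
  [13→16]: (3.1+0.9)/2 × 3 = 6.0
  Sum = 1864.15 ng/mL·h
Extrapolated tail: C_last / k_e = 0.9 / 0.394 = 2.284
AUC_0→∞ = 1864.15 + 2.284 = 1866.434 ng/mL·h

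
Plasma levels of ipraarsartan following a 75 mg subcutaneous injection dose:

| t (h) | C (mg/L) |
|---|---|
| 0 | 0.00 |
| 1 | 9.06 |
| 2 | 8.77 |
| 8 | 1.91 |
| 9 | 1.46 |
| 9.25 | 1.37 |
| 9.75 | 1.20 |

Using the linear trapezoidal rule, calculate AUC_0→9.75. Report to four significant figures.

AUC = 48.17 mg/L·h

Trapezoidal AUC_0→9.75:
  [0→1]: (0.00+9.06)/2 × 1 = 4.53
  [1→2]: (9.06+8.77)/2 × 1 = 8.915
  [2→8]: (8.77+1.91)/2 × 6 = 32.04
  [8→9]: (1.91+1.46)/2 × 1 = 1.685
  [9→9.25]: (1.46+1.37)/2 × 0.25 = 0.35375
  [9.25→9.75]: (1.37+1.20)/2 × 0.5 = 0.6425
  Sum = 48.16625 mg/L·h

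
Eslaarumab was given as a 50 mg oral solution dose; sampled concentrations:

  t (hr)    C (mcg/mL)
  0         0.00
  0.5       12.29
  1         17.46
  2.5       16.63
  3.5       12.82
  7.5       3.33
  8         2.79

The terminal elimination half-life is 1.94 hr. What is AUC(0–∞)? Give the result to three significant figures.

AUC = 92.4 mcg/mL·hr

Trapezoidal AUC_0→8:
  [0→0.5]: (0.00+12.29)/2 × 0.5 = 3.0725
  [0.5→1]: (12.29+17.46)/2 × 0.5 = 7.4375
  [1→2.5]: (17.46+16.63)/2 × 1.5 = 25.5675
  [2.5→3.5]: (16.63+12.82)/2 × 1 = 14.725
  [3.5→7.5]: (12.82+3.33)/2 × 4 = 32.3
  [7.5→8]: (3.33+2.79)/2 × 0.5 = 1.53
  Sum = 84.6325 mcg/mL·hr
k_e = ln2 / t½ = 0.693147 / 1.94 = 0.3573 hr^-1
Extrapolated tail: C_last / k_e = 2.79 / 0.3573 = 7.809
AUC_0→∞ = 84.6325 + 7.809 = 92.4415 mcg/mL·hr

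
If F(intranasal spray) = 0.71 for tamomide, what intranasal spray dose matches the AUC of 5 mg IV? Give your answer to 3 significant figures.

D_intranasal = 7.04 mg

For equal systemic exposure: F × D_ev = D_iv
D_ev = D_iv / F = 5 / 0.71 = 7.04225 mg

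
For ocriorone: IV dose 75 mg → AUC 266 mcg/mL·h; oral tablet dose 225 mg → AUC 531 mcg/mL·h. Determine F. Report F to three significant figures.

F = 0.665

F = (AUC_ev / D_ev) / (AUC_iv / D_iv)
  = (531/225) / (266/75)
  = 2.36 / 3.54667 = 0.6654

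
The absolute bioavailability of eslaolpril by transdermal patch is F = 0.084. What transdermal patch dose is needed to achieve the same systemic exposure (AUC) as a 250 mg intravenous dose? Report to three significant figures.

D_transdermal = 2980 mg

For equal systemic exposure: F × D_ev = D_iv
D_ev = D_iv / F = 250 / 0.084 = 2976.19 mg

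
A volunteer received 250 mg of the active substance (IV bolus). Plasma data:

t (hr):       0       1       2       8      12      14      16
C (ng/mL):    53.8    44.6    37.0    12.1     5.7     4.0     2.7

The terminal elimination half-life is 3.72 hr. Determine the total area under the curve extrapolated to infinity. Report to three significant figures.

Trapezoidal AUC_0→16:
  [0→1]: (53.8+44.6)/2 × 1 = 49.2
  [1→2]: (44.6+37.0)/2 × 1 = 40.8
  [2→8]: (37.0+12.1)/2 × 6 = 147.3
  [8→12]: (12.1+5.7)/2 × 4 = 35.6
  [12→14]: (5.7+4.0)/2 × 2 = 9.7
  [14→16]: (4.0+2.7)/2 × 2 = 6.7
  Sum = 289.3 ng/mL·hr
k_e = ln2 / t½ = 0.693147 / 3.72 = 0.1863 hr^-1
Extrapolated tail: C_last / k_e = 2.7 / 0.1863 = 14.493
AUC_0→∞ = 289.3 + 14.493 = 303.793 ng/mL·hr

AUC = 304 ng/mL·hr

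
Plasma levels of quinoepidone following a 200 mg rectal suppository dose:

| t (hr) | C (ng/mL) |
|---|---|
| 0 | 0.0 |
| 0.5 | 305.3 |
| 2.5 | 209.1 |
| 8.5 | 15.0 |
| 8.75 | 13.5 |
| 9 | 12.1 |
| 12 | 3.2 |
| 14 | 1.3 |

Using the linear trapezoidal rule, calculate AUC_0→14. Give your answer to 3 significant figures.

Trapezoidal AUC_0→14:
  [0→0.5]: (0.0+305.3)/2 × 0.5 = 76.325
  [0.5→2.5]: (305.3+209.1)/2 × 2 = 514.4
  [2.5→8.5]: (209.1+15.0)/2 × 6 = 672.3
  [8.5→8.75]: (15.0+13.5)/2 × 0.25 = 3.5625
  [8.75→9]: (13.5+12.1)/2 × 0.25 = 3.2
  [9→12]: (12.1+3.2)/2 × 3 = 22.95
  [12→14]: (3.2+1.3)/2 × 2 = 4.5
  Sum = 1297.2375 ng/mL·hr

AUC = 1300 ng/mL·hr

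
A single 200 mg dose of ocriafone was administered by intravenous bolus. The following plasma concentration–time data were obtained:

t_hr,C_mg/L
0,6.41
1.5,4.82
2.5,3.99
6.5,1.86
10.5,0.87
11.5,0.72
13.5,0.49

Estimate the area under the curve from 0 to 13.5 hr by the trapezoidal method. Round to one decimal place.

AUC = 32.0 mg/L·hr

Trapezoidal AUC_0→13.5:
  [0→1.5]: (6.41+4.82)/2 × 1.5 = 8.4225
  [1.5→2.5]: (4.82+3.99)/2 × 1 = 4.405
  [2.5→6.5]: (3.99+1.86)/2 × 4 = 11.7
  [6.5→10.5]: (1.86+0.87)/2 × 4 = 5.46
  [10.5→11.5]: (0.87+0.72)/2 × 1 = 0.795
  [11.5→13.5]: (0.72+0.49)/2 × 2 = 1.21
  Sum = 31.9925 mg/L·hr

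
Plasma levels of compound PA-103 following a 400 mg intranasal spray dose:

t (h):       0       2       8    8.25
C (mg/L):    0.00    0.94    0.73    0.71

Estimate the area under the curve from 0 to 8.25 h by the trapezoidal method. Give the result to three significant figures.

AUC = 6.13 mg/L·h

Trapezoidal AUC_0→8.25:
  [0→2]: (0.00+0.94)/2 × 2 = 0.94
  [2→8]: (0.94+0.73)/2 × 6 = 5.01
  [8→8.25]: (0.73+0.71)/2 × 0.25 = 0.18
  Sum = 6.13 mg/L·h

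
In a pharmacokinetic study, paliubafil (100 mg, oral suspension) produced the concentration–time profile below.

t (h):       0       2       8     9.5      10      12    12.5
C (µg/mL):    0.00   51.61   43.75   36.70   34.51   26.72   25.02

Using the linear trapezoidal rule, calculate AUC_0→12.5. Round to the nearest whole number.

AUC = 490 µg/mL·h

Trapezoidal AUC_0→12.5:
  [0→2]: (0.00+51.61)/2 × 2 = 51.61
  [2→8]: (51.61+43.75)/2 × 6 = 286.08
  [8→9.5]: (43.75+36.70)/2 × 1.5 = 60.3375
  [9.5→10]: (36.70+34.51)/2 × 0.5 = 17.8025
  [10→12]: (34.51+26.72)/2 × 2 = 61.23
  [12→12.5]: (26.72+25.02)/2 × 0.5 = 12.935
  Sum = 489.995 µg/mL·h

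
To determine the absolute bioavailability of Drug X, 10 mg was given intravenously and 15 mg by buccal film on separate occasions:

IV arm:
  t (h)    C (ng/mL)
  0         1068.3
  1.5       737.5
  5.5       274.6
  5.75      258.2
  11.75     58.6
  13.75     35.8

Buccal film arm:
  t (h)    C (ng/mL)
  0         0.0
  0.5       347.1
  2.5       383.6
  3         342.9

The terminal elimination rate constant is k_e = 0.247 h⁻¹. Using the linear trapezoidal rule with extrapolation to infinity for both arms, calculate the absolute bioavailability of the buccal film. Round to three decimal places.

Trapezoidal AUC_0→13.75 (IV):
  [0→1.5]: (1068.3+737.5)/2 × 1.5 = 1354.35
  [1.5→5.5]: (737.5+274.6)/2 × 4 = 2024.2
  [5.5→5.75]: (274.6+258.2)/2 × 0.25 = 66.6
  [5.75→11.75]: (258.2+58.6)/2 × 6 = 950.4
  [11.75→13.75]: (58.6+35.8)/2 × 2 = 94.4
  Sum = 4489.95 ng/mL·h
IV tail: 35.8/0.247 = 144.939; AUC_iv,0→∞ = 4489.95 + 144.939 = 4634.889 ng/mL·h
Trapezoidal AUC_0→3 (buccal film):
  [0→0.5]: (0.0+347.1)/2 × 0.5 = 86.775
  [0.5→2.5]: (347.1+383.6)/2 × 2 = 730.7
  [2.5→3]: (383.6+342.9)/2 × 0.5 = 181.625
  Sum = 999.1 ng/mL·h
buccal film tail: 342.9/0.247 = 1388.259; AUC_ev,0→∞ = 999.1 + 1388.259 = 2387.359 ng/mL·h
F = (AUC_ev/D_ev)/(AUC_iv/D_iv) = (2387.359/15)/(4634.889/10) = 159.157/463.4889 = 0.3434

F = 0.343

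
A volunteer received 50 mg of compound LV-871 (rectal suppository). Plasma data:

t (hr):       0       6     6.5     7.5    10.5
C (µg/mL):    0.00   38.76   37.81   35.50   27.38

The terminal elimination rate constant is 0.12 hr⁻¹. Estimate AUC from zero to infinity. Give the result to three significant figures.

Trapezoidal AUC_0→10.5:
  [0→6]: (0.00+38.76)/2 × 6 = 116.28
  [6→6.5]: (38.76+37.81)/2 × 0.5 = 19.1425
  [6.5→7.5]: (37.81+35.50)/2 × 1 = 36.655
  [7.5→10.5]: (35.50+27.38)/2 × 3 = 94.32
  Sum = 266.3975 µg/mL·hr
Extrapolated tail: C_last / k_e = 27.38 / 0.12 = 228.167
AUC_0→∞ = 266.3975 + 228.167 = 494.5645 µg/mL·hr

AUC = 495 µg/mL·hr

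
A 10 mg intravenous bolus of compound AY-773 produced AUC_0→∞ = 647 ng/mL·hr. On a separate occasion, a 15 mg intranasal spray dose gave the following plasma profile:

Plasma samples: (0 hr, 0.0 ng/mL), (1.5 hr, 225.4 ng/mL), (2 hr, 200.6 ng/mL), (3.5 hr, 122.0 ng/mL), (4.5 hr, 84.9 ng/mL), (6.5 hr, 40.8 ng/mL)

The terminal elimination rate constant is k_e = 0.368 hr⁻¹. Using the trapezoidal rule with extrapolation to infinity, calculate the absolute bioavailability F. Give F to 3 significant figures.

Trapezoidal AUC_0→6.5 (intranasal spray):
  [0→1.5]: (0.0+225.4)/2 × 1.5 = 169.05
  [1.5→2]: (225.4+200.6)/2 × 0.5 = 106.5
  [2→3.5]: (200.6+122.0)/2 × 1.5 = 241.95
  [3.5→4.5]: (122.0+84.9)/2 × 1 = 103.45
  [4.5→6.5]: (84.9+40.8)/2 × 2 = 125.7
  Sum = 746.65 ng/mL·hr
Tail: C_last/k_e = 40.8/0.368 = 110.870
AUC_0→∞ (intranasal spray) = 746.65 + 110.870 = 857.52 ng/mL·hr
F = (AUC_ev/D_ev)/(AUC_iv/D_iv) = (857.52/15)/(647/10) = 57.168/64.7 = 0.8836

F = 0.884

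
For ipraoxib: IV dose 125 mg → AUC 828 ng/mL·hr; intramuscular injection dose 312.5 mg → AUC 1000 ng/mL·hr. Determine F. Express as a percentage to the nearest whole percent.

F = (AUC_ev / D_ev) / (AUC_iv / D_iv)
  = (1000/312.5) / (828/125)
  = 3.2 / 6.624 = 0.4831
  = 48.31%

F = 48%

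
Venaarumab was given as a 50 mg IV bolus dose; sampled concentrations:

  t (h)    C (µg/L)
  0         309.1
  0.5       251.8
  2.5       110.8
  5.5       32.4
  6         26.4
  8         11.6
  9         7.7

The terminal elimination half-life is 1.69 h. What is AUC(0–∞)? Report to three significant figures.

AUC = 799 µg/L·h

Trapezoidal AUC_0→9:
  [0→0.5]: (309.1+251.8)/2 × 0.5 = 140.225
  [0.5→2.5]: (251.8+110.8)/2 × 2 = 362.6
  [2.5→5.5]: (110.8+32.4)/2 × 3 = 214.8
  [5.5→6]: (32.4+26.4)/2 × 0.5 = 14.7
  [6→8]: (26.4+11.6)/2 × 2 = 38.0
  [8→9]: (11.6+7.7)/2 × 1 = 9.65
  Sum = 779.975 µg/L·h
k_e = ln2 / t½ = 0.693147 / 1.69 = 0.4101 h^-1
Extrapolated tail: C_last / k_e = 7.7 / 0.4101 = 18.776
AUC_0→∞ = 779.975 + 18.776 = 798.751 µg/L·h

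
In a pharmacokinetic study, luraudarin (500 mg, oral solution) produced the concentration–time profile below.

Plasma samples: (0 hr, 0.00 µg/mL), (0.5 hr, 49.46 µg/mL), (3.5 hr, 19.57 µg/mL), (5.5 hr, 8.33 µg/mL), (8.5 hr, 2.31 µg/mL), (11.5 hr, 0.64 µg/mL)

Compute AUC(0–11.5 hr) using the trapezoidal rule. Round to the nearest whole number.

AUC = 164 µg/mL·hr

Trapezoidal AUC_0→11.5:
  [0→0.5]: (0.00+49.46)/2 × 0.5 = 12.365
  [0.5→3.5]: (49.46+19.57)/2 × 3 = 103.545
  [3.5→5.5]: (19.57+8.33)/2 × 2 = 27.9
  [5.5→8.5]: (8.33+2.31)/2 × 3 = 15.96
  [8.5→11.5]: (2.31+0.64)/2 × 3 = 4.425
  Sum = 164.195 µg/mL·hr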